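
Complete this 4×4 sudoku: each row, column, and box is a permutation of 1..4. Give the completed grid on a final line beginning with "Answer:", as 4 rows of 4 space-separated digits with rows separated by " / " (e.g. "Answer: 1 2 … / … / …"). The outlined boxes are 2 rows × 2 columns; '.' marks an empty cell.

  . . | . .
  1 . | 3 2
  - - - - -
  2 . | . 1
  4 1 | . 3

Step 1. [r1c2∈{2,3,4}] 2 has one home in row 1: r1c2 ⇒ r1c2=2.
Step 2. [r1c4∈{4}] nothing but 4 survives at r1c4 ⇒ r1c4=4.
Step 3. [r1c3∈{1}] r1c3 has the single candidate 1, so r1c3=1.
Step 4. [r3c2∈{3}] only 3 remains possible at r3c2. So r3c2=3.
Step 5. [r3c3∈{4}] nothing but 4 survives at r3c3, so r3c3=4.
Step 6. [r4c3∈{2}] r4c3 is down to just 2 ⇒ r4c3=2.
Step 7. [r1c1∈{3}] r1c1's peers cover all but 3. So r1c1=3.
Step 8. [r2c2∈{4}] r2c2 is down to just 4 ⇒ r2c2=4.

Answer: 3 2 1 4 / 1 4 3 2 / 2 3 4 1 / 4 1 2 3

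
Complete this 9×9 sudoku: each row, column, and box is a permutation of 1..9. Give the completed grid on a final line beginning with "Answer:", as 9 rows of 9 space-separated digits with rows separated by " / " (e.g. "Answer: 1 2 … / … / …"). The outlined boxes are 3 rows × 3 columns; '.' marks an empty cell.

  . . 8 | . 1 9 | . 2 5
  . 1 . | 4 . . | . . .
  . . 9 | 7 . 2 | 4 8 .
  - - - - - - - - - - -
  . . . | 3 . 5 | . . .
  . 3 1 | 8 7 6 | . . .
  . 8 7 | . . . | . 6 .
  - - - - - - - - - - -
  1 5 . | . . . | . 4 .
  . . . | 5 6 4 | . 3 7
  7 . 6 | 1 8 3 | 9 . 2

Step 1. [r4c3∈{2,4}] in col 3, 4 fits only at r4c3, so r4c3=4.
Step 2. [r3c2∈{6}] only 6 remains possible at r3c2. So r3c2=6.
Step 3. [r4c8∈{1,7,9}] across col 8, 1 lands solely at r4c8. So r4c8=1.
Step 4. [r2c3∈{2,3,5}] across col 3, 5 lands solely at r2c3, so r2c3=5.
Step 5. [r2c1∈{2,3}] 2 has one home in row 2: r2c1 ⇒ r2c1=2.
Step 6. [r4c7∈{2,7,8}] r4c7 is the only open cell in row 4 admitting 7, so r4c7=7.
Step 7. [r3c1∈{3}] only 3 remains possible at r3c1, so r3c1=3.
Step 8. [r1c7∈{3,6}] in row 1, 3 fits only at r1c7 ⇒ r1c7=3.
Step 9. [r4c2∈{2,9}] across box 4, 2 lands solely at r4c2. So r4c2=2.
Step 10. [r4c5∈{9}] r4c5's peers cover all but 9. So r4c5=9.
Step 11. [r6c4∈{2}] r6c4's peers cover all but 2, so r6c4=2.
Step 12. [r6c7∈{5}] r6c7's peers cover all but 5, so r6c7=5.
Step 13. [r5c8∈{9}] nothing but 9 survives at r5c8. So r5c8=9.
Step 14. [r8c1∈{8,9}] col 1 places 8 nowhere but r8c1 ⇒ r8c1=8.
Step 15. [r7c7∈{6,8}] across col 7, 8 lands solely at r7c7, so r7c7=8.
Step 16. [r2c9∈{6,9}] in row 2, 9 fits only at r2c9, so r2c9=9.
Step 17. [r9c2∈{4}] r9c2 is down to just 4, so r9c2=4.
Step 18. [r8c3∈{2}] r8c3's peers cover all but 2 ⇒ r8c3=2.
Step 19. [r5c9∈{4}] r5c9 has the single candidate 4, so r5c9=4.
Step 20. [r7c4∈{9}] nothing but 9 survives at r7c4 ⇒ r7c4=9.
Step 21. [r1c2∈{7}] r1c2 is down to just 7, so r1c2=7.
Step 22. [r2c7∈{6}] r2c7 is down to just 6 ⇒ r2c7=6.
Step 23. [r6c6∈{1}] r6c6's peers cover all but 1. So r6c6=1.
Step 24. [r3c5∈{5}] only 5 remains possible at r3c5 ⇒ r3c5=5.
Step 25. [r7c9∈{6}] nothing but 6 survives at r7c9. So r7c9=6.
Step 26. [r1c1∈{4}] r1c1's peers cover all but 4. So r1c1=4.
Step 27. [r2c6∈{8}] r2c6 has the single candidate 8. So r2c6=8.
Step 28. [r6c9∈{3}] nothing but 3 survives at r6c9. So r6c9=3.
Step 29. [r8c2∈{9}] only 9 remains possible at r8c2, so r8c2=9.
Step 30. [r2c5∈{3}] r2c5's peers cover all but 3 ⇒ r2c5=3.
Step 31. [r7c5∈{2}] r7c5 has the single candidate 2 ⇒ r7c5=2.
Step 32. [r6c5∈{4}] r6c5's peers cover all but 4. So r6c5=4.
Step 33. [r4c9∈{8}] only 8 remains possible at r4c9. So r4c9=8.
Step 34. [r7c3∈{3}] only 3 remains possible at r7c3, so r7c3=3.
Step 35. [r2c8∈{7}] r2c8's peers cover all but 7 ⇒ r2c8=7.
Step 36. [r5c7∈{2}] r5c7's peers cover all but 2, so r5c7=2.
Step 37. [r9c8∈{5}] nothing but 5 survives at r9c8, so r9c8=5.
Step 38. [r4c1∈{6}] r4c1 is down to just 6 ⇒ r4c1=6.
Step 39. [r3c9∈{1}] r3c9 has the single candidate 1 ⇒ r3c9=1.
Step 40. [r6c1∈{9}] r6c1 has the single candidate 9. So r6c1=9.
Step 41. [r1c4∈{6}] r1c4's peers cover all but 6, so r1c4=6.
Step 42. [r5c1∈{5}] r5c1 is down to just 5 ⇒ r5c1=5.
Step 43. [r7c6∈{7}] only 7 remains possible at r7c6, so r7c6=7.
Step 44. [r8c7∈{1}] only 1 remains possible at r8c7, so r8c7=1.

Answer: 4 7 8 6 1 9 3 2 5 / 2 1 5 4 3 8 6 7 9 / 3 6 9 7 5 2 4 8 1 / 6 2 4 3 9 5 7 1 8 / 5 3 1 8 7 6 2 9 4 / 9 8 7 2 4 1 5 6 3 / 1 5 3 9 2 7 8 4 6 / 8 9 2 5 6 4 1 3 7 / 7 4 6 1 8 3 9 5 2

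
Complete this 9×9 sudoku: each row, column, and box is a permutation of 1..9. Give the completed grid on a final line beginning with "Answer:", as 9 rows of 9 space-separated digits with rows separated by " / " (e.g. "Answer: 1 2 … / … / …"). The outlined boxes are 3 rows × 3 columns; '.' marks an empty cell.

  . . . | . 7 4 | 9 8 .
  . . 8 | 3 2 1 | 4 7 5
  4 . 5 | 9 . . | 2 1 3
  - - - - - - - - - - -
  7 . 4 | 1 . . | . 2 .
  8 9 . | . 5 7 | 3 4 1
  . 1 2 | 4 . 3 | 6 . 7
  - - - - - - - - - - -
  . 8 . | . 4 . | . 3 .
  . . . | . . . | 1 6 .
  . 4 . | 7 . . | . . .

Step 1. [r8c4∈{2,5,8}] r8c4 is the only open cell in col 4 admitting 8. So r8c4=8.
Step 2. [r2c2∈{6}] nothing but 6 survives at r2c2, so r2c2=6.
Step 3. [r6c1∈{5}] r6c1 is down to just 5. So r6c1=5.
Step 4. [r9c5∈{1,3,6,9}] r9c5 is the only open cell in col 5 admitting 1. So r9c5=1.
Step 5. [r6c5∈{8,9}] across row 6, 8 lands solely at r6c5. So r6c5=8.
Step 6. [r8c2∈{2,3,5,7}] 5 has one home in col 2: r8c2 ⇒ r8c2=5.
Step 7. [r9c8∈{5,9}] r9c8 is the only open cell in col 8 admitting 5 ⇒ r9c8=5.
Step 8. [r7c6∈{2,5,6,9}] col 6 places 5 nowhere but r7c6. So r7c6=5.
Step 9. [r5c3∈{6}] nothing but 6 survives at r5c3, so r5c3=6.
Step 10. [r2c1∈{9}] r2c1's peers cover all but 9, so r2c1=9.
Step 11. [r3c5∈{6}] only 6 remains possible at r3c5. So r3c5=6.
Step 12. [r7c4∈{2,6}] col 4 places 6 nowhere but r7c4, so r7c4=6.
Step 13. [r8c5∈{3,9}] across col 5, 3 lands solely at r8c5 ⇒ r8c5=3.
Step 14. [r8c1∈{2}] r8c1's peers cover all but 2. So r8c1=2.
Step 15. [r8c6∈{9}] only 9 remains possible at r8c6, so r8c6=9.
Step 16. [r7c1∈{1}] r7c1 has the single candidate 1. So r7c1=1.
Step 17. [r1c1∈{3}] only 3 remains possible at r1c1 ⇒ r1c1=3.
Step 18. [r9c7∈{8}] only 8 remains possible at r9c7 ⇒ r9c7=8.
Step 19. [r7c9∈{2,9}] r7c9 is the only open cell in row 7 admitting 2, so r7c9=2.
Step 20. [r9c9∈{9}] nothing but 9 survives at r9c9. So r9c9=9.
Step 21. [r7c3∈{7,9}] r7c3 is the only open cell in row 7 admitting 9, so r7c3=9.
Step 22. [r7c7∈{7}] r7c7 has the single candidate 7 ⇒ r7c7=7.
Step 23. [r3c2∈{7}] nothing but 7 survives at r3c2. So r3c2=7.
Step 24. [r9c1∈{6}] r9c1's peers cover all but 6. So r9c1=6.
Step 25. [r4c7∈{5}] r4c7 has the single candidate 5 ⇒ r4c7=5.
Step 26. [r1c2∈{2}] r1c2 is down to just 2, so r1c2=2.
Step 27. [r1c4∈{5}] only 5 remains possible at r1c4. So r1c4=5.
Step 28. [r6c8∈{9}] r6c8 has the single candidate 9 ⇒ r6c8=9.
Step 29. [r4c9∈{8}] r4c9 is down to just 8. So r4c9=8.
Step 30. [r5c4∈{2}] r5c4 is down to just 2. So r5c4=2.
Step 31. [r1c3∈{1}] r1c3 is down to just 1 ⇒ r1c3=1.
Step 32. [r4c5∈{9}] nothing but 9 survives at r4c5, so r4c5=9.
Step 33. [r8c9∈{4}] only 4 remains possible at r8c9 ⇒ r8c9=4.
Step 34. [r9c6∈{2}] r9c6 has the single candidate 2 ⇒ r9c6=2.
Step 35. [r4c2∈{3}] r4c2 is down to just 3 ⇒ r4c2=3.
Step 36. [r3c6∈{8}] r3c6 is down to just 8 ⇒ r3c6=8.
Step 37. [r1c9∈{6}] r1c9's peers cover all but 6, so r1c9=6.
Step 38. [r4c6∈{6}] r4c6 is down to just 6. So r4c6=6.
Step 39. [r9c3∈{3}] r9c3 is down to just 3 ⇒ r9c3=3.
Step 40. [r8c3∈{7}] nothing but 7 survives at r8c3. So r8c3=7.

Answer: 3 2 1 5 7 4 9 8 6 / 9 6 8 3 2 1 4 7 5 / 4 7 5 9 6 8 2 1 3 / 7 3 4 1 9 6 5 2 8 / 8 9 6 2 5 7 3 4 1 / 5 1 2 4 8 3 6 9 7 / 1 8 9 6 4 5 7 3 2 / 2 5 7 8 3 9 1 6 4 / 6 4 3 7 1 2 8 5 9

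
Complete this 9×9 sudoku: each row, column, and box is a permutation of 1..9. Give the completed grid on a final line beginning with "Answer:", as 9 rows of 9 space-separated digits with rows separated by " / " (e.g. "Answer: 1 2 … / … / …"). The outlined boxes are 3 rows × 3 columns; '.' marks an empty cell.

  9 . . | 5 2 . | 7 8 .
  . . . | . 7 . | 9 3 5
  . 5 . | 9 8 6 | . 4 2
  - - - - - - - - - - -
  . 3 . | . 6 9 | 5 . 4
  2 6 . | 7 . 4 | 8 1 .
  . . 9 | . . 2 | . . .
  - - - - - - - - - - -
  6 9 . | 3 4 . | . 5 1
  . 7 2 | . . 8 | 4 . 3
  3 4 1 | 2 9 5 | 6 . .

Step 1. [r6c1∈{1,4,5,7,8}] row 6 places 4 nowhere but r6c1. So r6c1=4.
Step 2. [r1c2∈{1}] r1c2's peers cover all but 1, so r1c2=1.
Step 3. [r6c2∈{8}] nothing but 8 survives at r6c2 ⇒ r6c2=8.
Step 4. [r6c4∈{1}] r6c4 has the single candidate 1. So r6c4=1.
Step 5. [r9c8∈{7}] nothing but 7 survives at r9c8 ⇒ r9c8=7.
Step 6. [r2c3∈{4,6,8}] row 2 places 6 nowhere but r2c3, so r2c3=6.
Step 7. [r5c5∈{3,5}] in row 5, 3 fits only at r5c5 ⇒ r5c5=3.
Step 8. [r3c1∈{7}] r3c1 is down to just 7, so r3c1=7.
Step 9. [r6c9∈{6,7}] r6c9 is the only open cell in row 6 admitting 7. So r6c9=7.
Step 10. [r3c3∈{3}] r3c3 is down to just 3 ⇒ r3c3=3.
Step 11. [r2c1∈{8}] r2c1 is down to just 8. So r2c1=8.
Step 12. [r4c3∈{7}] nothing but 7 survives at r4c3, so r4c3=7.
Step 13. [r8c4∈{6}] r8c4's peers cover all but 6, so r8c4=6.
Step 14. [r7c7∈{2}] r7c7 has the single candidate 2. So r7c7=2.
Step 15. [r6c8∈{6}] only 6 remains possible at r6c8. So r6c8=6.
Step 16. [r5c9∈{9}] only 9 remains possible at r5c9, so r5c9=9.
Step 17. [r4c8∈{2}] only 2 remains possible at r4c8. So r4c8=2.
Step 18. [r9c9∈{8}] r9c9 has the single candidate 8, so r9c9=8.
Step 19. [r4c1∈{1}] r4c1 is down to just 1. So r4c1=1.
Step 20. [r1c3∈{4}] r1c3 is down to just 4 ⇒ r1c3=4.
Step 21. [r8c5∈{1}] nothing but 1 survives at r8c5, so r8c5=1.
Step 22. [r2c4∈{4}] r2c4 is down to just 4, so r2c4=4.
Step 23. [r1c6∈{3}] r1c6's peers cover all but 3, so r1c6=3.
Step 24. [r1c9∈{6}] r1c9 is down to just 6. So r1c9=6.
Step 25. [r2c2∈{2}] r2c2's peers cover all but 2. So r2c2=2.
Step 26. [r2c6∈{1}] r2c6 has the single candidate 1. So r2c6=1.
Step 27. [r4c4∈{8}] only 8 remains possible at r4c4 ⇒ r4c4=8.
Step 28. [r6c5∈{5}] r6c5's peers cover all but 5. So r6c5=5.
Step 29. [r5c3∈{5}] r5c3 is down to just 5. So r5c3=5.
Step 30. [r3c7∈{1}] r3c7 has the single candidate 1 ⇒ r3c7=1.
Step 31. [r6c7∈{3}] r6c7 is down to just 3, so r6c7=3.
Step 32. [r8c1∈{5}] r8c1 has the single candidate 5, so r8c1=5.
Step 33. [r8c8∈{9}] r8c8 has the single candidate 9, so r8c8=9.
Step 34. [r7c3∈{8}] nothing but 8 survives at r7c3, so r7c3=8.
Step 35. [r7c6∈{7}] r7c6 has the single candidate 7, so r7c6=7.

Answer: 9 1 4 5 2 3 7 8 6 / 8 2 6 4 7 1 9 3 5 / 7 5 3 9 8 6 1 4 2 / 1 3 7 8 6 9 5 2 4 / 2 6 5 7 3 4 8 1 9 / 4 8 9 1 5 2 3 6 7 / 6 9 8 3 4 7 2 5 1 / 5 7 2 6 1 8 4 9 3 / 3 4 1 2 9 5 6 7 8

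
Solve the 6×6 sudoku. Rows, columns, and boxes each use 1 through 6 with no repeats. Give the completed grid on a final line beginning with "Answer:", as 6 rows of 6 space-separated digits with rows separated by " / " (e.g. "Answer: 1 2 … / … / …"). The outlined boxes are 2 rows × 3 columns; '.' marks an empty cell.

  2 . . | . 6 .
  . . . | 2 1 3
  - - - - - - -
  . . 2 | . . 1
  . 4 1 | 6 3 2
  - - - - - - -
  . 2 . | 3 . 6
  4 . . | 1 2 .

Step 1. [r5c3∈{5}] nothing but 5 survives at r5c3 ⇒ r5c3=5.
Step 2. [r3c5∈{4,5}] across col 5, 5 lands solely at r3c5. So r3c5=5.
Step 3. [r1c6∈{4,5}] col 6 places 4 nowhere but r1c6. So r1c6=4.
Step 4. [r1c3∈{3}] r1c3 is down to just 3 ⇒ r1c3=3.
Step 5. [r6c3∈{6}] only 6 remains possible at r6c3, so r6c3=6.
Step 6. [r3c1∈{3,6}] col 1 places 3 nowhere but r3c1. So r3c1=3.
Step 7. [r2c1∈{5,6}] r2c1 is the only open cell in col 1 admitting 6, so r2c1=6.
Step 8. [r1c2∈{1,5}] r1c2 is the only open cell in row 1 admitting 1. So r1c2=1.
Step 9. [r4c1∈{5}] r4c1 is down to just 5. So r4c1=5.
Step 10. [r3c4∈{4}] only 4 remains possible at r3c4, so r3c4=4.
Step 11. [r6c2∈{3}] r6c2 is down to just 3, so r6c2=3.
Step 12. [r3c2∈{6}] r3c2 has the single candidate 6. So r3c2=6.
Step 13. [r1c4∈{5}] r1c4 has the single candidate 5 ⇒ r1c4=5.
Step 14. [r2c3∈{4}] r2c3 is down to just 4 ⇒ r2c3=4.
Step 15. [r5c5∈{4}] r5c5 has the single candidate 4. So r5c5=4.
Step 16. [r5c1∈{1}] r5c1's peers cover all but 1 ⇒ r5c1=1.
Step 17. [r2c2∈{5}] r2c2 is down to just 5, so r2c2=5.
Step 18. [r6c6∈{5}] r6c6 has the single candidate 5. So r6c6=5.

Answer: 2 1 3 5 6 4 / 6 5 4 2 1 3 / 3 6 2 4 5 1 / 5 4 1 6 3 2 / 1 2 5 3 4 6 / 4 3 6 1 2 5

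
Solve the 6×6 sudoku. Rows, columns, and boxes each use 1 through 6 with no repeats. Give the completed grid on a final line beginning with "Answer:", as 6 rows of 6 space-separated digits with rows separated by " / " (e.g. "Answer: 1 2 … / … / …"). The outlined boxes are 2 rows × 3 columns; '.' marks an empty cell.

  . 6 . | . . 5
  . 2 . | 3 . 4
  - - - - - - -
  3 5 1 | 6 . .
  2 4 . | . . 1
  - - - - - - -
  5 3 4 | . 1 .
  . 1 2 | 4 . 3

Step 1. [r5c4∈{2}] only 2 remains possible at r5c4, so r5c4=2.
Step 2. [r6c5∈{5,6}] row 6 places 5 nowhere but r6c5. So r6c5=5.
Step 3. [r3c6∈{2}] r3c6's peers cover all but 2, so r3c6=2.
Step 4. [r2c1∈{1}] r2c1 is down to just 1 ⇒ r2c1=1.
Step 5. [r4c4∈{5}] only 5 remains possible at r4c4 ⇒ r4c4=5.
Step 6. [r2c3∈{5}] r2c3 is down to just 5, so r2c3=5.
Step 7. [r1c1∈{4}] r1c1 is down to just 4 ⇒ r1c1=4.
Step 8. [r5c6∈{6}] r5c6 has the single candidate 6. So r5c6=6.
Step 9. [r3c5∈{4}] nothing but 4 survives at r3c5 ⇒ r3c5=4.
Step 10. [r1c4∈{1}] r1c4's peers cover all but 1, so r1c4=1.
Step 11. [r4c3∈{6}] r4c3's peers cover all but 6 ⇒ r4c3=6.
Step 12. [r6c1∈{6}] r6c1 is down to just 6. So r6c1=6.
Step 13. [r4c5∈{3}] only 3 remains possible at r4c5 ⇒ r4c5=3.
Step 14. [r1c5∈{2}] r1c5's peers cover all but 2. So r1c5=2.
Step 15. [r1c3∈{3}] r1c3 is down to just 3. So r1c3=3.
Step 16. [r2c5∈{6}] r2c5 has the single candidate 6, so r2c5=6.

Answer: 4 6 3 1 2 5 / 1 2 5 3 6 4 / 3 5 1 6 4 2 / 2 4 6 5 3 1 / 5 3 4 2 1 6 / 6 1 2 4 5 3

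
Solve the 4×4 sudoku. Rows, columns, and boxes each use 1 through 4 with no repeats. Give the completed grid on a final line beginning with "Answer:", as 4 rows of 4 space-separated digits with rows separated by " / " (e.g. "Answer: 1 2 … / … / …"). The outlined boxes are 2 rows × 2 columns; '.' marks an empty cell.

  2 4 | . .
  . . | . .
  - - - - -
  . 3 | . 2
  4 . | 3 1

Step 1. [r2c3∈{1,2,4}] in row 2, 2 fits only at r2c3 ⇒ r2c3=2.
Step 2. [r2c1∈{1,3}] 3 has one home in col 1: r2c1, so r2c1=3.
Step 3. [r3c3∈{4}] nothing but 4 survives at r3c3 ⇒ r3c3=4.
Step 4. [r1c3∈{1}] r1c3's peers cover all but 1, so r1c3=1.
Step 5. [r1c4∈{3}] only 3 remains possible at r1c4, so r1c4=3.
Step 6. [r2c2∈{1}] only 1 remains possible at r2c2. So r2c2=1.
Step 7. [r2c4∈{4}] r2c4 is down to just 4. So r2c4=4.
Step 8. [r3c1∈{1}] nothing but 1 survives at r3c1 ⇒ r3c1=1.
Step 9. [r4c2∈{2}] nothing but 2 survives at r4c2 ⇒ r4c2=2.

Answer: 2 4 1 3 / 3 1 2 4 / 1 3 4 2 / 4 2 3 1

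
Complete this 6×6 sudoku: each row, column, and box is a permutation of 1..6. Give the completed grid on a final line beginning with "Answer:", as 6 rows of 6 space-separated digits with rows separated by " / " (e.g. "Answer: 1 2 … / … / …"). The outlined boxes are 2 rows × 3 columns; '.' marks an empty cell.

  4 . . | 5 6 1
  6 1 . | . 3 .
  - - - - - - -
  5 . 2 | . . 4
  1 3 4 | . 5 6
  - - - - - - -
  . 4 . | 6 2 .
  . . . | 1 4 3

Step 1. [r6c2∈{2,5,6}] col 2 places 5 nowhere but r6c2, so r6c2=5.
Step 2. [r5c1∈{3}] nothing but 3 survives at r5c1, so r5c1=3.
Step 3. [r2c4∈{2,4}] in row 2, 4 fits only at r2c4. So r2c4=4.
Step 4. [r3c4∈{3}] nothing but 3 survives at r3c4. So r3c4=3.
Step 5. [r3c2∈{6}] r3c2's peers cover all but 6 ⇒ r3c2=6.
Step 6. [r2c6∈{2}] r2c6 is down to just 2. So r2c6=2.
Step 7. [r4c4∈{2}] only 2 remains possible at r4c4, so r4c4=2.
Step 8. [r6c1∈{2}] nothing but 2 survives at r6c1, so r6c1=2.
Step 9. [r3c5∈{1}] only 1 remains possible at r3c5 ⇒ r3c5=1.
Step 10. [r6c3∈{6}] nothing but 6 survives at r6c3 ⇒ r6c3=6.
Step 11. [r2c3∈{5}] nothing but 5 survives at r2c3. So r2c3=5.
Step 12. [r1c3∈{3}] r1c3 is down to just 3, so r1c3=3.
Step 13. [r5c6∈{5}] r5c6's peers cover all but 5 ⇒ r5c6=5.
Step 14. [r5c3∈{1}] r5c3 has the single candidate 1 ⇒ r5c3=1.
Step 15. [r1c2∈{2}] only 2 remains possible at r1c2. So r1c2=2.

Answer: 4 2 3 5 6 1 / 6 1 5 4 3 2 / 5 6 2 3 1 4 / 1 3 4 2 5 6 / 3 4 1 6 2 5 / 2 5 6 1 4 3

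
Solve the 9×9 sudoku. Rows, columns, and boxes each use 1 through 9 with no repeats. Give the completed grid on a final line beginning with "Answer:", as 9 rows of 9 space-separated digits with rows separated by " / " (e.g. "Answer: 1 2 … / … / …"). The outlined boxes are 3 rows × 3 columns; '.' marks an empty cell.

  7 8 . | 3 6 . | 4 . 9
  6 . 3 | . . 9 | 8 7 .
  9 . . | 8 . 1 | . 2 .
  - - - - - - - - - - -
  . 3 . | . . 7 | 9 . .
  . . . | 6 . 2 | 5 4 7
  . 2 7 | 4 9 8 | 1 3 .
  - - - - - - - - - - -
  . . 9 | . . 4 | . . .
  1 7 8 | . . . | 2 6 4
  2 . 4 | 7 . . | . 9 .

Step 1. [r1c6∈{5}] only 5 remains possible at r1c6 ⇒ r1c6=5.
Step 2. [r7c8∈{1,5,8}] in col 8, 5 fits only at r7c8 ⇒ r7c8=5.
Step 3. [r9c7∈{3}] r9c7's peers cover all but 3 ⇒ r9c7=3.
Step 4. [r5c3∈{1}] r5c3's peers cover all but 1, so r5c3=1.
Step 5. [r9c2∈{5,6}] in box 7, 5 fits only at r9c2 ⇒ r9c2=5.
Step 6. [r6c1∈{5}] r6c1's peers cover all but 5, so r6c1=5.
Step 7. [r4c9∈{2,6,8}] across row 4, 2 lands solely at r4c9. So r4c9=2.
Step 8. [r2c4∈{2}] r2c4 has the single candidate 2. So r2c4=2.
Step 9. [r7c4∈{1}] r7c4 is down to just 1 ⇒ r7c4=1.
Step 10. [r7c9∈{8}] r7c9 has the single candidate 8. So r7c9=8.
Step 11. [r5c5∈{3}] only 3 remains possible at r5c5 ⇒ r5c5=3.
Step 12. [r3c9∈{3,5,6}] 3 has one home in row 3: r3c9, so r3c9=3.
Step 13. [r4c4∈{5}] r4c4 is down to just 5. So r4c4=5.
Step 14. [r2c2∈{1,4}] in col 2, 1 fits only at r2c2, so r2c2=1.
Step 15. [r5c1∈{8}] r5c1's peers cover all but 8, so r5c1=8.
Step 16. [r3c5∈{4,7}] r3c5 is the only open cell in row 3 admitting 7, so r3c5=7.
Step 17. [r4c3∈{6}] r4c3 is down to just 6 ⇒ r4c3=6.
Step 18. [r7c5∈{2}] nothing but 2 survives at r7c5. So r7c5=2.
Step 19. [r2c5∈{4}] only 4 remains possible at r2c5 ⇒ r2c5=4.
Step 20. [r1c8∈{1}] nothing but 1 survives at r1c8, so r1c8=1.
Step 21. [r9c6∈{6}] r9c6 has the single candidate 6, so r9c6=6.
Step 22. [r8c4∈{9}] r8c4 has the single candidate 9. So r8c4=9.
Step 23. [r9c5∈{8}] r9c5's peers cover all but 8, so r9c5=8.
Step 24. [r4c5∈{1}] r4c5 is down to just 1, so r4c5=1.
Step 25. [r3c7∈{6}] r3c7's peers cover all but 6, so r3c7=6.
Step 26. [r7c7∈{7}] r7c7's peers cover all but 7 ⇒ r7c7=7.
Step 27. [r2c9∈{5}] nothing but 5 survives at r2c9 ⇒ r2c9=5.
Step 28. [r7c2∈{6}] r7c2 has the single candidate 6 ⇒ r7c2=6.
Step 29. [r4c8∈{8}] r4c8 is down to just 8 ⇒ r4c8=8.
Step 30. [r7c1∈{3}] r7c1 has the single candidate 3 ⇒ r7c1=3.
Step 31. [r8c5∈{5}] r8c5 has the single candidate 5, so r8c5=5.
Step 32. [r1c3∈{2}] r1c3's peers cover all but 2, so r1c3=2.
Step 33. [r6c9∈{6}] r6c9 is down to just 6. So r6c9=6.
Step 34. [r3c2∈{4}] r3c2 has the single candidate 4, so r3c2=4.
Step 35. [r5c2∈{9}] r5c2 is down to just 9, so r5c2=9.
Step 36. [r3c3∈{5}] r3c3 is down to just 5 ⇒ r3c3=5.
Step 37. [r8c6∈{3}] r8c6 is down to just 3 ⇒ r8c6=3.
Step 38. [r9c9∈{1}] r9c9's peers cover all but 1. So r9c9=1.
Step 39. [r4c1∈{4}] r4c1's peers cover all but 4. So r4c1=4.

Answer: 7 8 2 3 6 5 4 1 9 / 6 1 3 2 4 9 8 7 5 / 9 4 5 8 7 1 6 2 3 / 4 3 6 5 1 7 9 8 2 / 8 9 1 6 3 2 5 4 7 / 5 2 7 4 9 8 1 3 6 / 3 6 9 1 2 4 7 5 8 / 1 7 8 9 5 3 2 6 4 / 2 5 4 7 8 6 3 9 1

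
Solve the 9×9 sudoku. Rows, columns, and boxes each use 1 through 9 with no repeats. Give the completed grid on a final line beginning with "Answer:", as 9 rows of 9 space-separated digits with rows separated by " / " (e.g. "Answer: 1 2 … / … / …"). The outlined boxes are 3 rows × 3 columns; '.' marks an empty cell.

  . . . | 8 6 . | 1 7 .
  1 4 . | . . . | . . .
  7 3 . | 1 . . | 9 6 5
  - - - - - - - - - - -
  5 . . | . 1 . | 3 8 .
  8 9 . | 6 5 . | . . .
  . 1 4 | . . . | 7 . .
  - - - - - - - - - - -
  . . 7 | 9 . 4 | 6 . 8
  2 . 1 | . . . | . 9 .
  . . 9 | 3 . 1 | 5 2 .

Step 1. [r3c6∈{2}] nothing but 2 survives at r3c6. So r3c6=2.
Step 2. [r1c9∈{2,3,4}] 4 has one home in row 1: r1c9 ⇒ r1c9=4.
Step 3. [r1c6∈{3,5,9}] in row 1, 3 fits only at r1c6 ⇒ r1c6=3.
Step 4. [r2c3∈{2,5,6,8}] row 2 places 6 nowhere but r2c3. So r2c3=6.
Step 5. [r4c3∈{2}] only 2 remains possible at r4c3 ⇒ r4c3=2.
Step 6. [r6c5∈{2,3,8,9}] in col 5, 3 fits only at r6c5, so r6c5=3.
Step 7. [r5c6∈{7}] r5c6 is down to just 7. So r5c6=7.
Step 8. [r6c1∈{6}] r6c1's peers cover all but 6 ⇒ r6c1=6.
Step 9. [r8c6∈{5,6,8}] in col 6, 6 fits only at r8c6, so r8c6=6.
Step 10. [r8c4∈{5,7}] box 8 places 5 nowhere but r8c4, so r8c4=5.
Step 11. [r4c6∈{9}] r4c6 is down to just 9, so r4c6=9.
Step 12. [r8c9∈{3,7}] in row 8, 3 fits only at r8c9 ⇒ r8c9=3.
Step 13. [r8c5∈{7,8}] row 8 places 7 nowhere but r8c5 ⇒ r8c5=7.
Step 14. [r2c9∈{2}] only 2 remains possible at r2c9. So r2c9=2.
Step 15. [r5c8∈{1,4}] in col 8, 4 fits only at r5c8. So r5c8=4.
Step 16. [r9c2∈{6,8}] row 9 places 6 nowhere but r9c2 ⇒ r9c2=6.
Step 17. [r7c2∈{5}] r7c2's peers cover all but 5, so r7c2=5.
Step 18. [r5c3∈{3}] nothing but 3 survives at r5c3. So r5c3=3.
Step 19. [r1c1∈{9}] r1c1 has the single candidate 9. So r1c1=9.
Step 20. [r6c4∈{2}] only 2 remains possible at r6c4 ⇒ r6c4=2.
Step 21. [r4c4∈{4}] nothing but 4 survives at r4c4. So r4c4=4.
Step 22. [r2c6∈{5}] nothing but 5 survives at r2c6 ⇒ r2c6=5.
Step 23. [r7c5∈{2}] only 2 remains possible at r7c5, so r7c5=2.
Step 24. [r2c5∈{9}] r2c5 is down to just 9, so r2c5=9.
Step 25. [r4c2∈{7}] r4c2's peers cover all but 7. So r4c2=7.
Step 26. [r6c6∈{8}] only 8 remains possible at r6c6, so r6c6=8.
Step 27. [r4c9∈{6}] nothing but 6 survives at r4c9. So r4c9=6.
Step 28. [r3c3∈{8}] only 8 remains possible at r3c3 ⇒ r3c3=8.
Step 29. [r3c5∈{4}] only 4 remains possible at r3c5. So r3c5=4.
Step 30. [r6c8∈{5}] only 5 remains possible at r6c8, so r6c8=5.
Step 31. [r9c9∈{7}] only 7 remains possible at r9c9 ⇒ r9c9=7.
Step 32. [r5c7∈{2}] r5c7's peers cover all but 2, so r5c7=2.
Step 33. [r8c2∈{8}] r8c2 is down to just 8, so r8c2=8.
Step 34. [r1c2∈{2}] r1c2 has the single candidate 2. So r1c2=2.
Step 35. [r9c5∈{8}] r9c5 has the single candidate 8. So r9c5=8.
Step 36. [r9c1∈{4}] r9c1 has the single candidate 4, so r9c1=4.
Step 37. [r7c1∈{3}] r7c1 is down to just 3 ⇒ r7c1=3.
Step 38. [r2c7∈{8}] r2c7 is down to just 8 ⇒ r2c7=8.
Step 39. [r5c9∈{1}] r5c9 has the single candidate 1. So r5c9=1.
Step 40. [r6c9∈{9}] r6c9 is down to just 9, so r6c9=9.
Step 41. [r1c3∈{5}] r1c3's peers cover all but 5, so r1c3=5.
Step 42. [r7c8∈{1}] r7c8 has the single candidate 1 ⇒ r7c8=1.
Step 43. [r8c7∈{4}] only 4 remains possible at r8c7. So r8c7=4.
Step 44. [r2c8∈{3}] r2c8 is down to just 3 ⇒ r2c8=3.
Step 45. [r2c4∈{7}] r2c4 is down to just 7 ⇒ r2c4=7.

Answer: 9 2 5 8 6 3 1 7 4 / 1 4 6 7 9 5 8 3 2 / 7 3 8 1 4 2 9 6 5 / 5 7 2 4 1 9 3 8 6 / 8 9 3 6 5 7 2 4 1 / 6 1 4 2 3 8 7 5 9 / 3 5 7 9 2 4 6 1 8 / 2 8 1 5 7 6 4 9 3 / 4 6 9 3 8 1 5 2 7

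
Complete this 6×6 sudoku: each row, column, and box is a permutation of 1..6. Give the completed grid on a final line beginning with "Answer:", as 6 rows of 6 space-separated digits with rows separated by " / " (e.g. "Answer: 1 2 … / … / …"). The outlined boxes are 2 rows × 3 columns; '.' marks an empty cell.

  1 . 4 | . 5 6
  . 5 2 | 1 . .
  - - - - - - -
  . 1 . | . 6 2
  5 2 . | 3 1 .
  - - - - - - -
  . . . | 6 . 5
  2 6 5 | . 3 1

Step 1. [r3c1∈{3,4}] r3c1 is the only open cell in box 3 admitting 4, so r3c1=4.
Step 2. [r5c1∈{3}] only 3 remains possible at r5c1 ⇒ r5c1=3.
Step 3. [r2c5∈{4}] r2c5 has the single candidate 4, so r2c5=4.
Step 4. [r3c4∈{5}] r3c4 is down to just 5. So r3c4=5.
Step 5. [r5c5∈{2}] nothing but 2 survives at r5c5 ⇒ r5c5=2.
Step 6. [r4c3∈{6}] r4c3 is down to just 6, so r4c3=6.
Step 7. [r1c4∈{2}] nothing but 2 survives at r1c4 ⇒ r1c4=2.
Step 8. [r2c6∈{3}] r2c6's peers cover all but 3 ⇒ r2c6=3.
Step 9. [r4c6∈{4}] only 4 remains possible at r4c6 ⇒ r4c6=4.
Step 10. [r1c2∈{3}] r1c2 is down to just 3 ⇒ r1c2=3.
Step 11. [r6c4∈{4}] r6c4 is down to just 4 ⇒ r6c4=4.
Step 12. [r2c1∈{6}] nothing but 6 survives at r2c1, so r2c1=6.
Step 13. [r5c3∈{1}] r5c3's peers cover all but 1. So r5c3=1.
Step 14. [r3c3∈{3}] r3c3 is down to just 3, so r3c3=3.
Step 15. [r5c2∈{4}] only 4 remains possible at r5c2, so r5c2=4.

Answer: 1 3 4 2 5 6 / 6 5 2 1 4 3 / 4 1 3 5 6 2 / 5 2 6 3 1 4 / 3 4 1 6 2 5 / 2 6 5 4 3 1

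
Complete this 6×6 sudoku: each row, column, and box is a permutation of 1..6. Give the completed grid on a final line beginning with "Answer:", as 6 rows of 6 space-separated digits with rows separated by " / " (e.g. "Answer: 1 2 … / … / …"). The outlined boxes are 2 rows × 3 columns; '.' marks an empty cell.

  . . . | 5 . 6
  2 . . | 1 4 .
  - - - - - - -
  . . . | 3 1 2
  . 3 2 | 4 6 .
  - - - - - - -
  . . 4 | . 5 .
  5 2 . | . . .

Step 1. [r2c6∈{3}] r2c6 is down to just 3. So r2c6=3.
Step 2. [r5c1∈{1,3,6}] across row 5, 3 lands solely at r5c1 ⇒ r5c1=3.
Step 3. [r3c1∈{4,6}] 6 has one home in col 1: r3c1. So r3c1=6.
Step 4. [r3c2∈{4,5}] in row 3, 4 fits only at r3c2. So r3c2=4.
Step 5. [r1c2∈{1}] r1c2's peers cover all but 1. So r1c2=1.
Step 6. [r5c2∈{6}] r5c2's peers cover all but 6 ⇒ r5c2=6.
Step 7. [r5c6∈{1}] only 1 remains possible at r5c6, so r5c6=1.
Step 8. [r3c3∈{5}] nothing but 5 survives at r3c3. So r3c3=5.
Step 9. [r6c5∈{3}] nothing but 3 survives at r6c5. So r6c5=3.
Step 10. [r1c3∈{3}] r1c3's peers cover all but 3 ⇒ r1c3=3.
Step 11. [r2c3∈{6}] r2c3's peers cover all but 6. So r2c3=6.
Step 12. [r6c4∈{6}] r6c4 has the single candidate 6. So r6c4=6.
Step 13. [r6c3∈{1}] only 1 remains possible at r6c3. So r6c3=1.
Step 14. [r4c1∈{1}] r4c1's peers cover all but 1 ⇒ r4c1=1.
Step 15. [r1c5∈{2}] nothing but 2 survives at r1c5, so r1c5=2.
Step 16. [r1c1∈{4}] nothing but 4 survives at r1c1, so r1c1=4.
Step 17. [r5c4∈{2}] r5c4 is down to just 2. So r5c4=2.
Step 18. [r4c6∈{5}] r4c6 is down to just 5. So r4c6=5.
Step 19. [r6c6∈{4}] r6c6's peers cover all but 4 ⇒ r6c6=4.
Step 20. [r2c2∈{5}] r2c2 has the single candidate 5 ⇒ r2c2=5.

Answer: 4 1 3 5 2 6 / 2 5 6 1 4 3 / 6 4 5 3 1 2 / 1 3 2 4 6 5 / 3 6 4 2 5 1 / 5 2 1 6 3 4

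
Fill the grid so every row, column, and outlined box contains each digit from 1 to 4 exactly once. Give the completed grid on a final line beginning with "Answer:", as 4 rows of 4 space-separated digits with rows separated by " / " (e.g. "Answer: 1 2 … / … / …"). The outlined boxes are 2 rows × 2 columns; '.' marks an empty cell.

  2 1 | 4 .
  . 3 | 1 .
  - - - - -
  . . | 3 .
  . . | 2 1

Step 1. [r4c2∈{4}] r4c2's peers cover all but 4. So r4c2=4.
Step 2. [r1c4∈{3}] r1c4 is down to just 3 ⇒ r1c4=3.
Step 3. [r4c1∈{3}] r4c1 is down to just 3, so r4c1=3.
Step 4. [r2c1∈{4}] r2c1 has the single candidate 4. So r2c1=4.
Step 5. [r3c2∈{2}] nothing but 2 survives at r3c2, so r3c2=2.
Step 6. [r3c1∈{1}] only 1 remains possible at r3c1. So r3c1=1.
Step 7. [r3c4∈{4}] r3c4 has the single candidate 4, so r3c4=4.
Step 8. [r2c4∈{2}] r2c4 is down to just 2. So r2c4=2.

Answer: 2 1 4 3 / 4 3 1 2 / 1 2 3 4 / 3 4 2 1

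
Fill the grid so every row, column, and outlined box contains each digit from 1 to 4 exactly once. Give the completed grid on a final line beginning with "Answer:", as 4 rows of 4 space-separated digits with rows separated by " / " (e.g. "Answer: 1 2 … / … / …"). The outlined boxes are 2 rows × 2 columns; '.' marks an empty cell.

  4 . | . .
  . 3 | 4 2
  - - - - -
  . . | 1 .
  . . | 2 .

Step 1. [r1c2∈{1,2}] r1c2 is the only open cell in row 1 admitting 2, so r1c2=2.
Step 2. [r4c2∈{1,4}] across col 2, 1 lands solely at r4c2, so r4c2=1.
Step 3. [r4c4∈{3,4}] in row 4, 4 fits only at r4c4 ⇒ r4c4=4.
Step 4. [r3c4∈{3}] r3c4 is down to just 3 ⇒ r3c4=3.
Step 5. [r3c1∈{2}] r3c1 is down to just 2. So r3c1=2.
Step 6. [r3c2∈{4}] r3c2 has the single candidate 4 ⇒ r3c2=4.
Step 7. [r1c3∈{3}] nothing but 3 survives at r1c3 ⇒ r1c3=3.
Step 8. [r1c4∈{1}] r1c4 is down to just 1. So r1c4=1.
Step 9. [r2c1∈{1}] r2c1 has the single candidate 1, so r2c1=1.
Step 10. [r4c1∈{3}] r4c1 has the single candidate 3. So r4c1=3.

Answer: 4 2 3 1 / 1 3 4 2 / 2 4 1 3 / 3 1 2 4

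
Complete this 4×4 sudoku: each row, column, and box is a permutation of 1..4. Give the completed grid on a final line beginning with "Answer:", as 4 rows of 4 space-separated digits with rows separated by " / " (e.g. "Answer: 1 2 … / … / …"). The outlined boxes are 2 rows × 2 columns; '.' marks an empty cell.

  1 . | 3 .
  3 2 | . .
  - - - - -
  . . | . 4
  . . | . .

Step 1. [r4c4∈{1,2,3}] across col 4, 3 lands solely at r4c4. So r4c4=3.
Step 2. [r4c1∈{2,4}] 4 has one home in col 1: r4c1 ⇒ r4c1=4.
Step 3. [r4c2∈{1}] r4c2 is down to just 1. So r4c2=1.
Step 4. [r3c3∈{1,2}] r3c3 is the only open cell in row 3 admitting 1, so r3c3=1.
Step 5. [r1c2∈{4}] r1c2's peers cover all but 4, so r1c2=4.
Step 6. [r3c1∈{2}] r3c1's peers cover all but 2. So r3c1=2.
Step 7. [r4c3∈{2}] r4c3 has the single candidate 2, so r4c3=2.
Step 8. [r2c3∈{4}] r2c3 has the single candidate 4 ⇒ r2c3=4.
Step 9. [r1c4∈{2}] nothing but 2 survives at r1c4 ⇒ r1c4=2.
Step 10. [r2c4∈{1}] r2c4 has the single candidate 1. So r2c4=1.
Step 11. [r3c2∈{3}] r3c2 is down to just 3. So r3c2=3.

Answer: 1 4 3 2 / 3 2 4 1 / 2 3 1 4 / 4 1 2 3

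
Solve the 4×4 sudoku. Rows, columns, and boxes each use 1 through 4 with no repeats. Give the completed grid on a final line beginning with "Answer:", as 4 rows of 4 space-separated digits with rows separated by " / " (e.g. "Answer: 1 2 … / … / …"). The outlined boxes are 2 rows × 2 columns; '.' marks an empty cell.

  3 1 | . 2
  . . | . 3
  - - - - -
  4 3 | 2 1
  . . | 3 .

Step 1. [r4c2∈{2}] nothing but 2 survives at r4c2. So r4c2=2.
Step 2. [r2c3∈{1,4}] in row 2, 1 fits only at r2c3 ⇒ r2c3=1.
Step 3. [r2c1∈{2}] r2c1's peers cover all but 2 ⇒ r2c1=2.
Step 4. [r1c3∈{4}] r1c3 has the single candidate 4. So r1c3=4.
Step 5. [r4c4∈{4}] only 4 remains possible at r4c4, so r4c4=4.
Step 6. [r4c1∈{1}] r4c1 is down to just 1 ⇒ r4c1=1.
Step 7. [r2c2∈{4}] r2c2's peers cover all but 4. So r2c2=4.

Answer: 3 1 4 2 / 2 4 1 3 / 4 3 2 1 / 1 2 3 4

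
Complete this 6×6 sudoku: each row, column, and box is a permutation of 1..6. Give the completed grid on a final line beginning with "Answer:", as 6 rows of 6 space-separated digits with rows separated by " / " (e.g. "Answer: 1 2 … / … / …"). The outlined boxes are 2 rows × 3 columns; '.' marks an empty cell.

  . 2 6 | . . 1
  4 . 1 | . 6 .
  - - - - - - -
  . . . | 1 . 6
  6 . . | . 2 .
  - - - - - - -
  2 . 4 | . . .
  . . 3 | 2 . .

Step 1. [r4c3∈{5}] nothing but 5 survives at r4c3. So r4c3=5.
Step 2. [r3c5∈{3,4,5}] r3c5 is the only open cell in row 3 admitting 5. So r3c5=5.
Step 3. [r6c1∈{1,5}] r6c1 is the only open cell in col 1 admitting 1. So r6c1=1.
Step 4. [r5c4∈{3,5,6}] across col 4, 6 lands solely at r5c4. So r5c4=6.
Step 5. [r3c1∈{3}] r3c1's peers cover all but 3, so r3c1=3.
Step 6. [r2c2∈{3,5}] in col 2, 3 fits only at r2c2 ⇒ r2c2=3.
Step 7. [r5c2∈{5}] only 5 remains possible at r5c2 ⇒ r5c2=5.
Step 8. [r6c6∈{4,5}] row 6 places 5 nowhere but r6c6 ⇒ r6c6=5.
Step 9. [r4c6∈{3,4}] r4c6 is the only open cell in col 6 admitting 4. So r4c6=4.
Step 10. [r1c4∈{3,4,5}] across col 4, 4 lands solely at r1c4. So r1c4=4.
Step 11. [r5c6∈{3}] only 3 remains possible at r5c6. So r5c6=3.
Step 12. [r2c4∈{5}] only 5 remains possible at r2c4. So r2c4=5.
Step 13. [r3c2∈{4}] r3c2 is down to just 4. So r3c2=4.
Step 14. [r1c1∈{5}] r1c1's peers cover all but 5 ⇒ r1c1=5.
Step 15. [r3c3∈{2}] r3c3's peers cover all but 2, so r3c3=2.
Step 16. [r5c5∈{1}] r5c5's peers cover all but 1 ⇒ r5c5=1.
Step 17. [r4c4∈{3}] r4c4 is down to just 3 ⇒ r4c4=3.
Step 18. [r6c2∈{6}] only 6 remains possible at r6c2, so r6c2=6.
Step 19. [r1c5∈{3}] only 3 remains possible at r1c5 ⇒ r1c5=3.
Step 20. [r2c6∈{2}] r2c6 has the single candidate 2. So r2c6=2.
Step 21. [r4c2∈{1}] only 1 remains possible at r4c2 ⇒ r4c2=1.
Step 22. [r6c5∈{4}] nothing but 4 survives at r6c5, so r6c5=4.

Answer: 5 2 6 4 3 1 / 4 3 1 5 6 2 / 3 4 2 1 5 6 / 6 1 5 3 2 4 / 2 5 4 6 1 3 / 1 6 3 2 4 5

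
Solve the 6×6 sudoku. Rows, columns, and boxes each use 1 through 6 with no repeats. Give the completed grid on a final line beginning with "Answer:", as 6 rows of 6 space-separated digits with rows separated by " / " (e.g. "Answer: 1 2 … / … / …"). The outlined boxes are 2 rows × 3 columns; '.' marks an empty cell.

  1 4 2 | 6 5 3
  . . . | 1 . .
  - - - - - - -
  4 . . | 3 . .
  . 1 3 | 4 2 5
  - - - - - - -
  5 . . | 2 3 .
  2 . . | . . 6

Step 1. [r4c1∈{6}] r4c1's peers cover all but 6, so r4c1=6.
Step 2. [r3c6∈{1}] r3c6 is down to just 1, so r3c6=1.
Step 3. [r5c6∈{4}] r5c6 is down to just 4 ⇒ r5c6=4.
Step 4. [r3c3∈{5}] r3c3's peers cover all but 5. So r3c3=5.
Step 5. [r5c2∈{6}] only 6 remains possible at r5c2 ⇒ r5c2=6.
Step 6. [r2c2∈{3,5}] row 2 places 5 nowhere but r2c2. So r2c2=5.
Step 7. [r5c3∈{1}] nothing but 1 survives at r5c3. So r5c3=1.
Step 8. [r2c3∈{6}] r2c3's peers cover all but 6 ⇒ r2c3=6.
Step 9. [r3c2∈{2}] r3c2's peers cover all but 2, so r3c2=2.
Step 10. [r2c1∈{3}] r2c1 is down to just 3, so r2c1=3.
Step 11. [r3c5∈{6}] nothing but 6 survives at r3c5, so r3c5=6.
Step 12. [r2c5∈{4}] r2c5's peers cover all but 4. So r2c5=4.
Step 13. [r2c6∈{2}] r2c6 is down to just 2 ⇒ r2c6=2.
Step 14. [r6c5∈{1}] r6c5 has the single candidate 1, so r6c5=1.
Step 15. [r6c2∈{3}] nothing but 3 survives at r6c2, so r6c2=3.
Step 16. [r6c4∈{5}] r6c4's peers cover all but 5. So r6c4=5.
Step 17. [r6c3∈{4}] r6c3 has the single candidate 4. So r6c3=4.

Answer: 1 4 2 6 5 3 / 3 5 6 1 4 2 / 4 2 5 3 6 1 / 6 1 3 4 2 5 / 5 6 1 2 3 4 / 2 3 4 5 1 6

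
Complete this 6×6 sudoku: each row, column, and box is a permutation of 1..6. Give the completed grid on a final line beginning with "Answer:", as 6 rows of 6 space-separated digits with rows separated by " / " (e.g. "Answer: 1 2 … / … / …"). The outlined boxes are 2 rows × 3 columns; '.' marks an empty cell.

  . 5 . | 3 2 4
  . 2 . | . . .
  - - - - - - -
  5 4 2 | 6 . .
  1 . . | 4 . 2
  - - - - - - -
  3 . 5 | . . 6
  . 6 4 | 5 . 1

Step 1. [r2c5∈{1,5,6}] r2c5 is the only open cell in col 5 admitting 6 ⇒ r2c5=6.
Step 2. [r4c2∈{3}] r4c2's peers cover all but 3, so r4c2=3.
Step 3. [r1c3∈{1,6}] r1c3 is the only open cell in row 1 admitting 1, so r1c3=1.
Step 4. [r3c6∈{3}] nothing but 3 survives at r3c6. So r3c6=3.
Step 5. [r2c1∈{4}] only 4 remains possible at r2c1 ⇒ r2c1=4.
Step 6. [r6c1∈{2}] only 2 remains possible at r6c1 ⇒ r6c1=2.
Step 7. [r2c3∈{3}] r2c3 is down to just 3. So r2c3=3.
Step 8. [r4c5∈{5}] r4c5's peers cover all but 5, so r4c5=5.
Step 9. [r4c3∈{6}] r4c3 is down to just 6, so r4c3=6.
Step 10. [r6c5∈{3}] nothing but 3 survives at r6c5. So r6c5=3.
Step 11. [r2c4∈{1}] r2c4 has the single candidate 1, so r2c4=1.
Step 12. [r2c6∈{5}] only 5 remains possible at r2c6. So r2c6=5.
Step 13. [r1c1∈{6}] r1c1's peers cover all but 6, so r1c1=6.
Step 14. [r3c5∈{1}] only 1 remains possible at r3c5 ⇒ r3c5=1.
Step 15. [r5c5∈{4}] r5c5 is down to just 4, so r5c5=4.
Step 16. [r5c4∈{2}] r5c4 is down to just 2, so r5c4=2.
Step 17. [r5c2∈{1}] r5c2 has the single candidate 1. So r5c2=1.

Answer: 6 5 1 3 2 4 / 4 2 3 1 6 5 / 5 4 2 6 1 3 / 1 3 6 4 5 2 / 3 1 5 2 4 6 / 2 6 4 5 3 1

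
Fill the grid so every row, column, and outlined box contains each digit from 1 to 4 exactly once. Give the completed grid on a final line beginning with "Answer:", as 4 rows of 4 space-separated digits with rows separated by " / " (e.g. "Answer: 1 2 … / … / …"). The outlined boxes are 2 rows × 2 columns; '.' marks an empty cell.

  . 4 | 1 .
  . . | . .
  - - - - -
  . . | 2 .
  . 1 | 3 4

Step 1. [r2c2∈{2,3}] col 2 places 2 nowhere but r2c2, so r2c2=2.
Step 2. [r1c1∈{3}] only 3 remains possible at r1c1 ⇒ r1c1=3.
Step 3. [r1c4∈{2}] nothing but 2 survives at r1c4. So r1c4=2.
Step 4. [r2c4∈{3}] r2c4's peers cover all but 3 ⇒ r2c4=3.
Step 5. [r2c3∈{4}] r2c3 has the single candidate 4 ⇒ r2c3=4.
Step 6. [r2c1∈{1}] r2c1's peers cover all but 1, so r2c1=1.
Step 7. [r3c4∈{1}] r3c4's peers cover all but 1 ⇒ r3c4=1.
Step 8. [r3c2∈{3}] r3c2 has the single candidate 3 ⇒ r3c2=3.
Step 9. [r4c1∈{2}] nothing but 2 survives at r4c1. So r4c1=2.
Step 10. [r3c1∈{4}] only 4 remains possible at r3c1, so r3c1=4.

Answer: 3 4 1 2 / 1 2 4 3 / 4 3 2 1 / 2 1 3 4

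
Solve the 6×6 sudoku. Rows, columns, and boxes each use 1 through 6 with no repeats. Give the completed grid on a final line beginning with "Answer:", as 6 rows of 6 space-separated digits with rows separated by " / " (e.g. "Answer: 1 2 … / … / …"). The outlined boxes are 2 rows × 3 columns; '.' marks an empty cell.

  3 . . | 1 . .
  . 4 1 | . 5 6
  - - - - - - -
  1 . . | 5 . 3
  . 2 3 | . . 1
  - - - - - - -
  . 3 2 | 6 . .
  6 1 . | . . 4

Step 1. [r3c5∈{2,4,6}] 2 has one home in row 3: r3c5. So r3c5=2.
Step 2. [r3c3∈{4,6}] in row 3, 4 fits only at r3c3 ⇒ r3c3=4.
Step 3. [r6c3∈{5}] r6c3's peers cover all but 5. So r6c3=5.
Step 4. [r2c4∈{2,3}] in row 2, 3 fits only at r2c4. So r2c4=3.
Step 5. [r4c4∈{4}] r4c4 is down to just 4. So r4c4=4.
Step 6. [r3c2∈{6}] r3c2's peers cover all but 6, so r3c2=6.
Step 7. [r1c2∈{5}] only 5 remains possible at r1c2. So r1c2=5.
Step 8. [r4c1∈{5}] only 5 remains possible at r4c1. So r4c1=5.
Step 9. [r5c5∈{1}] r5c5's peers cover all but 1. So r5c5=1.
Step 10. [r6c5∈{3}] only 3 remains possible at r6c5 ⇒ r6c5=3.
Step 11. [r6c4∈{2}] r6c4 has the single candidate 2. So r6c4=2.
Step 12. [r1c5∈{4}] r1c5 is down to just 4 ⇒ r1c5=4.
Step 13. [r4c5∈{6}] r4c5 is down to just 6 ⇒ r4c5=6.
Step 14. [r1c3∈{6}] r1c3 has the single candidate 6, so r1c3=6.
Step 15. [r2c1∈{2}] only 2 remains possible at r2c1. So r2c1=2.
Step 16. [r5c6∈{5}] r5c6's peers cover all but 5. So r5c6=5.
Step 17. [r5c1∈{4}] r5c1's peers cover all but 4. So r5c1=4.
Step 18. [r1c6∈{2}] r1c6 has the single candidate 2. So r1c6=2.

Answer: 3 5 6 1 4 2 / 2 4 1 3 5 6 / 1 6 4 5 2 3 / 5 2 3 4 6 1 / 4 3 2 6 1 5 / 6 1 5 2 3 4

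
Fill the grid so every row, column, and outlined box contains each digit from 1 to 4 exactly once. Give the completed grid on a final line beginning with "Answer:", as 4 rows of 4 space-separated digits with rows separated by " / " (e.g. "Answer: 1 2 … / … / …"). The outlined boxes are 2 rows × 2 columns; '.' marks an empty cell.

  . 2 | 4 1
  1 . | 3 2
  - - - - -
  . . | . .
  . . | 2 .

Step 1. [r4c2∈{1,3,4}] row 4 places 1 nowhere but r4c2. So r4c2=1.
Step 2. [r3c2∈{3,4}] r3c2 is the only open cell in col 2 admitting 3, so r3c2=3.
Step 3. [r4c1∈{4}] r4c1's peers cover all but 4 ⇒ r4c1=4.
Step 4. [r3c1∈{2}] r3c1 has the single candidate 2 ⇒ r3c1=2.
Step 5. [r3c4∈{4}] r3c4 has the single candidate 4. So r3c4=4.
Step 6. [r2c2∈{4}] r2c2 has the single candidate 4, so r2c2=4.
Step 7. [r4c4∈{3}] r4c4 has the single candidate 3. So r4c4=3.
Step 8. [r1c1∈{3}] r1c1 is down to just 3 ⇒ r1c1=3.
Step 9. [r3c3∈{1}] r3c3's peers cover all but 1, so r3c3=1.

Answer: 3 2 4 1 / 1 4 3 2 / 2 3 1 4 / 4 1 2 3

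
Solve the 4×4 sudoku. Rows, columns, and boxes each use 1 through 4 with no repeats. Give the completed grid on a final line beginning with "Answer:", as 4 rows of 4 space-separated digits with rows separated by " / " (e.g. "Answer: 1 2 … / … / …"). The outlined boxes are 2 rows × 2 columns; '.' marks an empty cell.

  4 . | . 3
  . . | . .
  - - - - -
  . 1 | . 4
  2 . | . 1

Step 1. [r3c1∈{3}] nothing but 3 survives at r3c1, so r3c1=3.
Step 2. [r2c4∈{2}] nothing but 2 survives at r2c4 ⇒ r2c4=2.
Step 3. [r2c3∈{1,4}] in row 2, 4 fits only at r2c3 ⇒ r2c3=4.
Step 4. [r2c2∈{3}] nothing but 3 survives at r2c2. So r2c2=3.
Step 5. [r4c2∈{4}] r4c2's peers cover all but 4, so r4c2=4.
Step 6. [r3c3∈{2}] r3c3 has the single candidate 2. So r3c3=2.
Step 7. [r2c1∈{1}] r2c1 is down to just 1. So r2c1=1.
Step 8. [r1c3∈{1}] nothing but 1 survives at r1c3, so r1c3=1.
Step 9. [r4c3∈{3}] r4c3 is down to just 3. So r4c3=3.
Step 10. [r1c2∈{2}] only 2 remains possible at r1c2. So r1c2=2.

Answer: 4 2 1 3 / 1 3 4 2 / 3 1 2 4 / 2 4 3 1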